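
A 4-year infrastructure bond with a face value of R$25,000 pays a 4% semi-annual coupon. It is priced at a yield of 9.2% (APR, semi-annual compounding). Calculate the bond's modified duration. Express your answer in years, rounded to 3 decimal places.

3.541 years

Periodic yield y = 0.046. First find Macaulay duration:
  t   CF        PV=CF/(1+0.046)^t    t·PV
  1       500.00       478.0115       478.0115
  2       500.00       456.9899       913.9799
  3       500.00       436.8929     1,310.6786
  4       500.00       417.6796     1,670.7184
  5       500.00       399.3113     1,996.5564
  6       500.00       381.7507     2,290.5045
  7       500.00       364.9625     2,554.7373
  8    25,500.00    17,794.5375   142,356.2998
  Σ                 20,730.1359   153,571.4864
P = 20,730.1359; Macaulay duration = 153,571.4864 / 20,730.1359 = 7.40813 half-year periods = 3.70406 years.
Modified duration = D_Mac / (1 + y) = 3.70406 / 1.046 = 3.54117 years.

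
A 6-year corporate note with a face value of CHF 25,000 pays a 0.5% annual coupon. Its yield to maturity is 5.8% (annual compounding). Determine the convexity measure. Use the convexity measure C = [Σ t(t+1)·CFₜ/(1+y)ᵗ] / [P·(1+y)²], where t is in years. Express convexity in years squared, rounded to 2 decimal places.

With y = 0.058:
  t   CF        PV=CF/(1+0.058)^t    t·PV        t(t+1)·PV
  1       125.00       118.1474       118.1474         236.2949
  2       125.00       111.6706       223.3411         670.0233
  3       125.00       105.5487       316.6462       1,266.5848
  4       125.00        99.7625       399.0500       1,995.2501
  5       125.00        94.2935       471.4674       2,828.8045
  6    25,125.00    17,913.9791   107,483.8749     752,387.1240
  Σ                 18,443.4019   109,012.5270     759,384.0815
P = 18,443.4019.
Convexity = Σ t(t+1)·PV / [P·(1+y)²] = 759,384.0815 / (18,443.4019 × 1.119364) = 36.78317.

36.78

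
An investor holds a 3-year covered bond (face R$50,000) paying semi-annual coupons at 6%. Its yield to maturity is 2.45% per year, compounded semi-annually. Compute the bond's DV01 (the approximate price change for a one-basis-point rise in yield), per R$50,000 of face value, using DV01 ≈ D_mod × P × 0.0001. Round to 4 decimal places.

R$15.2507

Periodic yield y = 0.01225.
  t   CF        PV=CF/(1+0.01225)^t    t·PV
  1     1,500.00     1,481.8474     1,481.8474
  2     1,500.00     1,463.9144     2,927.8288
  3     1,500.00     1,446.1985     4,338.5955
  4     1,500.00     1,428.6969     5,714.7878
  5     1,500.00     1,411.4072     7,057.0361
  6    51,500.00    47,871.8837   287,231.3020
  Σ                 55,103.9481   308,751.3975
P = 55,103.9481; D_Mac = 5.60307 half-year periods = 2.80154 yrs; D_mod = 2.76763 yrs.
DV01 ≈ 2.76763 × 55,103.9481 × 0.0001 = 15.250748.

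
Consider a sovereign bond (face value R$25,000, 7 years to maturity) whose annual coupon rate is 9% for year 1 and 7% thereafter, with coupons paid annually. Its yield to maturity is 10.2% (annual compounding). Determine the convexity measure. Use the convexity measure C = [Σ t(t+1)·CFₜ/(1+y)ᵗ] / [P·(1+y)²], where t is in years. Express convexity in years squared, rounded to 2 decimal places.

33.74

With y = 0.102:
  t   CF        PV=CF/(1+0.102)^t    t·PV        t(t+1)·PV
  1     2,250.00     2,041.7423     2,041.7423       4,083.4846
  2     1,750.00     1,441.0361     2,882.0722       8,646.2166
  3     1,750.00     1,307.6553     3,922.9658      15,691.8631
  4     1,750.00     1,186.6200     4,746.4801      23,732.4004
  5     1,750.00     1,076.7877     5,383.9384      32,303.6303
  6     1,750.00       977.1213     5,862.7278      41,039.0947
  7    26,750.00    13,553.5363    94,874.7544     758,998.0354
  Σ                 21,584.4990   119,714.6809     884,494.7250
P = 21,584.4990.
Convexity = Σ t(t+1)·PV / [P·(1+y)²] = 884,494.7250 / (21,584.4990 × 1.214404) = 33.74350.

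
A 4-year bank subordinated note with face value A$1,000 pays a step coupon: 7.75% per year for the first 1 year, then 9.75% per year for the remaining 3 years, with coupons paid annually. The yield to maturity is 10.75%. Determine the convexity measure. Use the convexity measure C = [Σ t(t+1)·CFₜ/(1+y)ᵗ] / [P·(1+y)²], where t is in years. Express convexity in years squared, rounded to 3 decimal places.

With y = 0.1075:
  t   CF        PV=CF/(1+0.1075)^t    t·PV        t(t+1)·PV
  1        77.50        69.9774        69.9774         139.9549
  2        97.50        79.4909       158.9817         476.9451
  3        97.50        71.7750       215.3251         861.3004
  4     1,097.50       729.5072     2,918.0288      14,590.1442
  Σ                    950.7505     3,362.3131      16,068.3446
P = 950.7505.
Convexity = Σ t(t+1)·PV / [P·(1+y)²] = 16,068.3446 / (950.7505 × 1.226556) = 13.77898.

13.779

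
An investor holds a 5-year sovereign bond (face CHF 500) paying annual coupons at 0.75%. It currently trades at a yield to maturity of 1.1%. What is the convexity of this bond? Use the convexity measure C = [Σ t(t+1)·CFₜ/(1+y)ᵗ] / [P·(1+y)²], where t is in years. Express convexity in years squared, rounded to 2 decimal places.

With y = 0.011:
  t   CF        PV=CF/(1+0.011)^t    t·PV        t(t+1)·PV
  1         3.75         3.7092         3.7092           7.4184
  2         3.75         3.6688         7.3377          22.0130
  3         3.75         3.6289        10.8868          43.5471
  4         3.75         3.5894        14.3578          71.7888
  5       503.75       476.9351     2,384.6755      14,308.0529
  Σ                    491.5315     2,420.9669      14,452.8202
P = 491.5315.
Convexity = Σ t(t+1)·PV / [P·(1+y)²] = 14,452.8202 / (491.5315 × 1.022121) = 28.76729.

28.77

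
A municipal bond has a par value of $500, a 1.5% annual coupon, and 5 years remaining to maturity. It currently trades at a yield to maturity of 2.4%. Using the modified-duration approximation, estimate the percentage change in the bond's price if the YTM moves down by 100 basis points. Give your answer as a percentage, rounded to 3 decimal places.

+4.737%

Periodic yield y = 0.024. Modified duration first:
  t   CF        PV=CF/(1+0.024)^t    t·PV
  1         7.50         7.3242         7.3242
  2         7.50         7.1526        14.3051
  3         7.50         6.9849        20.9548
  4         7.50         6.8212        27.2848
  5       507.50       450.7505     2,253.7527
  Σ                    479.0335     2,323.6217
P = 479.0335; D_Mac = 4.85065 yrs; D_mod = 4.85065/(1+0.024) = 4.73696 yrs.
ΔP/P ≈ -D_mod · Δy = -4.73696 × (-0.01) = +0.047370 = +4.7370%.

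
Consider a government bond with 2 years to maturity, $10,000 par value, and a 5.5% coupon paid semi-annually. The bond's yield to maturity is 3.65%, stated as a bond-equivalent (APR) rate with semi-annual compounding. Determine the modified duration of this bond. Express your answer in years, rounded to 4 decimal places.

1.8882 years

Periodic yield y = 0.01825. First find Macaulay duration:
  t   CF        PV=CF/(1+0.01825)^t    t·PV
  1       275.00       270.0712       270.0712
  2       275.00       265.2307       530.4615
  3       275.00       260.4770       781.4311
  4    10,275.00     9,557.9368    38,231.7473
  Σ                 10,353.7158    39,813.7111
P = 10,353.7158; Macaulay duration = 39,813.7111 / 10,353.7158 = 3.84535 half-year periods = 1.92268 years.
Modified duration = D_Mac / (1 + y) = 1.92268 / 1.01825 = 1.88822 years.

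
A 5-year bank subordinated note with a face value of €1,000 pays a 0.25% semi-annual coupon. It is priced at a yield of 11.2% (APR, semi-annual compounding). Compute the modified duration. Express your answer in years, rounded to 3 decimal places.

4.698 years

Periodic yield y = 0.056. First find Macaulay duration:
  t   CF        PV=CF/(1+0.056)^t    t·PV
  1         1.25         1.1837         1.1837
  2         1.25         1.1209         2.2419
  3         1.25         1.0615         3.1845
  4         1.25         1.0052         4.0208
  5         1.25         0.9519         4.7595
  6         1.25         0.9014         5.4085
  7         1.25         0.8536         5.9753
  8         1.25         0.8083         6.4668
  9         1.25         0.7655         6.8893
  10    1,001.25       580.6352     5,806.3518
  Σ                    589.2873     5,846.4822
P = 589.2873; Macaulay duration = 5,846.4822 / 589.2873 = 9.92128 half-year periods = 4.96064 years.
Modified duration = D_Mac / (1 + y) = 4.96064 / 1.056 = 4.69757 years.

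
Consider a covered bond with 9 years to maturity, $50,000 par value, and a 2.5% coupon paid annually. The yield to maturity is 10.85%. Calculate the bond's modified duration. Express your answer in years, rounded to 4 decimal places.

7.0209 years

Periodic yield y = 0.1085. First find Macaulay duration:
  t   CF        PV=CF/(1+0.1085)^t    t·PV
  1     1,250.00     1,127.6500     1,127.6500
  2     1,250.00     1,017.2756     2,034.5512
  3     1,250.00       917.7046     2,753.1139
  4     1,250.00       827.8797     3,311.5187
  5     1,250.00       746.8468     3,734.2340
  6     1,250.00       673.7454     4,042.4725
  7     1,250.00       607.7992     4,254.5945
  8     1,250.00       548.3078     4,386.4625
  9    51,250.00    20,280.2168   182,521.9509
  Σ                 26,747.4259   208,166.5481
P = 26,747.4259; Macaulay duration = 208,166.5481 / 26,747.4259 = 7.78268 years.
Modified duration = D_Mac / (1 + y) = 7.78268 / 1.1085 = 7.02091 years.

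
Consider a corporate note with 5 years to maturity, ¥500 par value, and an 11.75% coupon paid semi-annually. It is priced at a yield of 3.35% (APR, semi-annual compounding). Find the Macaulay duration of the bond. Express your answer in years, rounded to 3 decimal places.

4.101 years

Periodic yield y = 0.01675. Discount each cash flow and weight by its period:
  t   CF        PV=CF/(1+0.01675)^t    t·PV
  1       29.375        28.8911        28.8911
  2       29.375        28.4151        56.8302
  3       29.375        27.9470        83.8410
  4       29.375        27.4866       109.9464
  5       29.375        27.0338       135.1690
  6       29.375        26.5884       159.5306
  7       29.375        26.1504       183.0529
  8       29.375        25.7196       205.7569
  9       29.375        25.2959       227.6632
  10     529.375       448.3546     4,483.5459
  Σ                    691.8826     5,674.2272
Price P = Σ PV = 691.8826.
Macaulay duration = Σ(t·PV) / P = 5,674.2272 / 691.8826 = 8.20114 half-year periods.
In years: 8.20114 / 2 = 4.10057 years.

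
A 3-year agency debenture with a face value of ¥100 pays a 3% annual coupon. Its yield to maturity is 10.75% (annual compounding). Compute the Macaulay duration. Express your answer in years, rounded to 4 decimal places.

2.9029 years

Periodic yield y = 0.1075. Discount each cash flow and weight by its year:
  t   CF        PV=CF/(1+0.1075)^t    t·PV
  1         3.00         2.7088         2.7088
  2         3.00         2.4459         4.8917
  3       103.00        75.8239       227.4716
  Σ                     80.9786       235.0722
Price P = Σ PV = 80.9786.
Macaulay duration = Σ(t·PV) / P = 235.0722 / 80.9786 = 2.90289 years.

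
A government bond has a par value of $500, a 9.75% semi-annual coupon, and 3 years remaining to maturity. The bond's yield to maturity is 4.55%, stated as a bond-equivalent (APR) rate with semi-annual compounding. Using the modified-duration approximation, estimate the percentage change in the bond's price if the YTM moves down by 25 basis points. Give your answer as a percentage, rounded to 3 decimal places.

+0.659%

Periodic yield y = 0.02275. Modified duration first:
  t   CF        PV=CF/(1+0.02275)^t    t·PV
  1       24.375        23.8328        23.8328
  2       24.375        23.3027        46.6053
  3       24.375        22.7843        68.3530
  4       24.375        22.2775        89.1100
  5       24.375        21.7820       108.9099
  6      524.375       458.1683     2,749.0099
  Σ                    572.1476     3,085.8209
P = 572.1476; D_Mac = 5.39340 half-year periods = 2.69670 yrs; D_mod = 2.69670/(1+0.02275) = 2.63671 yrs.
ΔP/P ≈ -D_mod · Δy = -2.63671 × (-0.0025) = +0.006592 = +0.6592%.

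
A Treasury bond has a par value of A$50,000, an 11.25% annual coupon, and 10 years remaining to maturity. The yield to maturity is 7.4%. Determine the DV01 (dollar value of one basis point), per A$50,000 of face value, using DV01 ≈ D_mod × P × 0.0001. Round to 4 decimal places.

Periodic yield y = 0.074.
  t   CF        PV=CF/(1+0.074)^t    t·PV
  1     5,625.00     5,237.4302     5,237.4302
  2     5,625.00     4,876.5644     9,753.1288
  3     5,625.00     4,540.5628    13,621.6883
  4     5,625.00     4,227.7121    16,910.8483
  5     5,625.00     3,936.4172    19,682.0860
  6     5,625.00     3,665.1929    21,991.1575
  7     5,625.00     3,412.6563    23,888.5944
  8     5,625.00     3,177.5199    25,420.1590
  9     5,625.00     2,958.5846    26,627.2615
  10   55,625.00    27,241.2612   272,412.6120
  Σ                 63,273.9015   435,544.9659
P = 63,273.9015; D_Mac = 6.88349 yrs; D_mod = 6.40920 yrs.
DV01 ≈ 6.40920 × 63,273.9015 × 0.0001 = 40.553535.

A$40.5535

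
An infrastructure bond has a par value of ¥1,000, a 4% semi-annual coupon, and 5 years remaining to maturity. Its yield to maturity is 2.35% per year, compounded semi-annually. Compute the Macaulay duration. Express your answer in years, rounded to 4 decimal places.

4.5997 years

Periodic yield y = 0.01175. Discount each cash flow and weight by its period:
  t   CF        PV=CF/(1+0.01175)^t    t·PV
  1        20.00        19.7677        19.7677
  2        20.00        19.5382        39.0763
  3        20.00        19.3112        57.9337
  4        20.00        19.0870        76.3479
  5        20.00        18.8653        94.3265
  6        20.00        18.6462       111.8773
  7        20.00        18.4297       129.0077
  8        20.00        18.2156       145.7251
  9        20.00        18.0041       162.0368
  10    1,020.00       907.5447     9,075.4473
  Σ                  1,077.4098     9,911.5464
Price P = Σ PV = 1,077.4098.
Macaulay duration = Σ(t·PV) / P = 9,911.5464 / 1,077.4098 = 9.19942 half-year periods.
In years: 9.19942 / 2 = 4.59971 years.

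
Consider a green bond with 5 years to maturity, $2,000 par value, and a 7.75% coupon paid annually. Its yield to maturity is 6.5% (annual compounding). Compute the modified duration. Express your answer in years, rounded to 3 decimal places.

Periodic yield y = 0.065. First find Macaulay duration:
  t   CF        PV=CF/(1+0.065)^t    t·PV
  1       155.00       145.5399       145.5399
  2       155.00       136.6572       273.3144
  3       155.00       128.3166       384.9498
  4       155.00       120.4851       481.9403
  5     2,155.00     1,572.8932     7,864.4660
  Σ                  2,103.8920     9,150.2104
P = 2,103.8920; Macaulay duration = 9,150.2104 / 2,103.8920 = 4.34918 years.
Modified duration = D_Mac / (1 + y) = 4.34918 / 1.065 = 4.08374 years.

4.084 years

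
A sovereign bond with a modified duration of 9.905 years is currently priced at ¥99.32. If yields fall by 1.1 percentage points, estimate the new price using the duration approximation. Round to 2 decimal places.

Duration approximation: ΔP/P ≈ -D_mod · Δy = -9.905 × (-0.011) = +0.108955.
New price ≈ 99.32 × (1 + 0.108955) = 110.1414106.

¥110.14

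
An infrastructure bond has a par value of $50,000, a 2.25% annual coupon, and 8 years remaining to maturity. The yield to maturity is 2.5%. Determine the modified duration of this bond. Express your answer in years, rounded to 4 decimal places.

7.2232 years

Periodic yield y = 0.025. First find Macaulay duration:
  t   CF        PV=CF/(1+0.025)^t    t·PV
  1     1,125.00     1,097.5610     1,097.5610
  2     1,125.00     1,070.7912     2,141.5824
  3     1,125.00     1,044.6743     3,134.0230
  4     1,125.00     1,019.1945     4,076.7779
  5     1,125.00       994.3361     4,971.6804
  6     1,125.00       970.0840     5,820.5038
  7     1,125.00       946.4234     6,624.9637
  8    51,125.00    41,960.6684   335,685.3475
  Σ                 49,103.7329   363,552.4397
P = 49,103.7329; Macaulay duration = 363,552.4397 / 49,103.7329 = 7.40376 years.
Modified duration = D_Mac / (1 + y) = 7.40376 / 1.025 = 7.22318 years.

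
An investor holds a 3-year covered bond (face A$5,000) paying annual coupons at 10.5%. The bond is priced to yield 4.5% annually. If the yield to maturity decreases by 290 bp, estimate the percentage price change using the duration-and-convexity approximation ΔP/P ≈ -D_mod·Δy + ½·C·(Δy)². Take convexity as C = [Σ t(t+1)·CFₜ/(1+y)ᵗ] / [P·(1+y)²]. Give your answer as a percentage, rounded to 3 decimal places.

+8.027%

With y = 0.045:
  t   CF        PV=CF/(1+0.045)^t    t·PV        t(t+1)·PV
  1       525.00       502.3923       502.3923       1,004.7847
  2       525.00       480.7582       961.5164       2,884.5493
  3     5,525.00     4,841.5387    14,524.6162      58,098.4648
  Σ                  5,824.6893    15,988.5250      61,987.7989
P = 5,824.6893; D_Mac = 2.74496 yrs; D_mod = 2.62675 yrs; C = 9.74543.
Duration effect: -2.62675 × (-0.029) = +0.076176
Convexity effect: 0.5 × 9.74543 × (-0.029)² = +0.0040980
ΔP/P ≈ +0.076176 + 0.0040980 = +0.080274 = +8.0274%.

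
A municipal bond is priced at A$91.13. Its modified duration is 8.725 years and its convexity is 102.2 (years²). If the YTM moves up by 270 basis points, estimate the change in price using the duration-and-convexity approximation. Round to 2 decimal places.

Duration effect: -D_mod·Δy = -8.725 × (+0.027) = -0.235575
Convexity effect: ½·C·(Δy)² = 0.5 × 102.2 × (0.027)² = +0.0372519
ΔP/P ≈ -0.235575 + 0.0372519 = -0.1983231
ΔP ≈ 91.13 × (-0.1983231) = -18.073184103.

-A$18.07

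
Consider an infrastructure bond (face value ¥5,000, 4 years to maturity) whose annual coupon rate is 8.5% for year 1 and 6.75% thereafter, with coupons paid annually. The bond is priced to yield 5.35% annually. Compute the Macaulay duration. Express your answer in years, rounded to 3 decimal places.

Periodic yield y = 0.0535. Discount each cash flow and weight by its year:
  t   CF        PV=CF/(1+0.0535)^t    t·PV
  1       425.00       403.4172       403.4172
  2       337.50       304.0918       608.1836
  3       337.50       288.6491       865.9472
  4     5,337.50     4,333.1101    17,332.4406
  Σ                  5,329.2682    19,209.9885
Price P = Σ PV = 5,329.2682.
Macaulay duration = Σ(t·PV) / P = 19,209.9885 / 5,329.2682 = 3.60462 years.

3.605 years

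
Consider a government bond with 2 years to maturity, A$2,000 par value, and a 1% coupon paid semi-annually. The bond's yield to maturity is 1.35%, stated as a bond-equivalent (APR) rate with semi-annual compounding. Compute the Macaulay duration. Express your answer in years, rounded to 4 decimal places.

1.9851 years

Periodic yield y = 0.00675. Discount each cash flow and weight by its period:
  t   CF        PV=CF/(1+0.00675)^t    t·PV
  1        10.00         9.9330         9.9330
  2        10.00         9.8664        19.7327
  3        10.00         9.8002        29.4006
  4     2,010.00     1,956.6336     7,826.5343
  Σ                  1,986.2331     7,885.6006
Price P = Σ PV = 1,986.2331.
Macaulay duration = Σ(t·PV) / P = 7,885.6006 / 1,986.2331 = 3.97013 half-year periods.
In years: 3.97013 / 2 = 1.98506 years.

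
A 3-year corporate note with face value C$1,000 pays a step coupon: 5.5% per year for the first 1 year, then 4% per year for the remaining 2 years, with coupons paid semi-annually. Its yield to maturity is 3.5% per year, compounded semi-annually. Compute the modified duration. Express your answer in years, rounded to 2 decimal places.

Periodic yield y = 0.0175. First find Macaulay duration:
  t   CF        PV=CF/(1+0.0175)^t    t·PV
  1        27.50        27.0270        27.0270
  2        27.50        26.5622        53.1244
  3        20.00        18.9857        56.9571
  4        20.00        18.6592        74.6367
  5        20.00        18.3383        91.6913
  6     1,020.00       919.1654     5,514.9924
  Σ                  1,028.7377     5,818.4288
P = 1,028.7377; Macaulay duration = 5,818.4288 / 1,028.7377 = 5.65589 half-year periods = 2.82795 years.
Modified duration = D_Mac / (1 + y) = 2.82795 / 1.0175 = 2.77931 years.

2.78 years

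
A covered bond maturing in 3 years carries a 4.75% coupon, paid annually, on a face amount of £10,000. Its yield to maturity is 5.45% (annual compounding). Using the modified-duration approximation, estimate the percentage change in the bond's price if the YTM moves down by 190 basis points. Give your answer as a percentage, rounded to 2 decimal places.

Periodic yield y = 0.0545. Modified duration first:
  t   CF        PV=CF/(1+0.0545)^t    t·PV
  1       475.00       450.4505       450.4505
  2       475.00       427.1697       854.3394
  3    10,475.00     8,933.3486    26,800.0457
  Σ                  9,810.9687    28,104.8355
P = 9,810.9687; D_Mac = 2.86463 yrs; D_mod = 2.86463/(1+0.0545) = 2.71658 yrs.
ΔP/P ≈ -D_mod · Δy = -2.71658 × (-0.019) = +0.051615 = +5.1615%.

+5.16%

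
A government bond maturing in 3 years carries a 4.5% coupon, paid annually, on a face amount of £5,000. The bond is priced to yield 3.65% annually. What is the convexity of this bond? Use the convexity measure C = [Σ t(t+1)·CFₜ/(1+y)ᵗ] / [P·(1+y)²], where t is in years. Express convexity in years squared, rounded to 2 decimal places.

10.55

With y = 0.0365:
  t   CF        PV=CF/(1+0.0365)^t    t·PV        t(t+1)·PV
  1       225.00       217.0767       217.0767         434.1534
  2       225.00       209.4324       418.8648       1,256.5945
  3     5,225.00     4,692.2201    14,076.6603      56,306.6412
  Σ                  5,118.7292    14,712.6018      57,997.3891
P = 5,118.7292.
Convexity = Σ t(t+1)·PV / [P·(1+y)²] = 57,997.3891 / (5,118.7292 × 1.074332) = 10.54648.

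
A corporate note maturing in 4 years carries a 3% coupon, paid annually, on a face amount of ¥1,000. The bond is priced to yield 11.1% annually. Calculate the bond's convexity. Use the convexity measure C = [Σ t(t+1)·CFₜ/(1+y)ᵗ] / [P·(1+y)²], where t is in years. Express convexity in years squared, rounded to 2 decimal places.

With y = 0.111:
  t   CF        PV=CF/(1+0.111)^t    t·PV        t(t+1)·PV
  1        30.00        27.0027        27.0027          54.0054
  2        30.00        24.3049        48.6097         145.8292
  3        30.00        21.8766        65.6297         262.5187
  4     1,030.00       676.0534     2,704.2135      13,521.0676
  Σ                    749.2375     2,845.4556      13,983.4209
P = 749.2375.
Convexity = Σ t(t+1)·PV / [P·(1+y)²] = 13,983.4209 / (749.2375 × 1.234321) = 15.12049.

15.12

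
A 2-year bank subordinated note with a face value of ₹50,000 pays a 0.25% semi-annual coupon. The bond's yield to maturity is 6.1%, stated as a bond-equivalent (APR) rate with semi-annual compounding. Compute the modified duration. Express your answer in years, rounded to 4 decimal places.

1.9369 years

Periodic yield y = 0.0305. First find Macaulay duration:
  t   CF        PV=CF/(1+0.0305)^t    t·PV
  1        62.50        60.6502        60.6502
  2        62.50        58.8551       117.7102
  3        62.50        57.1131       171.3394
  4    50,062.50    44,393.6188   177,574.4754
  Σ                 44,570.2372   177,924.1752
P = 44,570.2372; Macaulay duration = 177,924.1752 / 44,570.2372 = 3.99200 half-year periods = 1.99600 years.
Modified duration = D_Mac / (1 + y) = 1.99600 / 1.0305 = 1.93692 years.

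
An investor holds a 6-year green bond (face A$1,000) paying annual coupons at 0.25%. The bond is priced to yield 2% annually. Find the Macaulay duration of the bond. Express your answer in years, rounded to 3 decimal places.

5.960 years

Periodic yield y = 0.02. Discount each cash flow and weight by its year:
  t   CF        PV=CF/(1+0.02)^t    t·PV
  1         2.50         2.4510         2.4510
  2         2.50         2.4029         4.8058
  3         2.50         2.3558         7.0674
  4         2.50         2.3096         9.2385
  5         2.50         2.2643        11.3216
  6     1,002.50       890.1913     5,341.1479
  Σ                    901.9750     5,376.0322
Price P = Σ PV = 901.9750.
Macaulay duration = Σ(t·PV) / P = 5,376.0322 / 901.9750 = 5.96029 years.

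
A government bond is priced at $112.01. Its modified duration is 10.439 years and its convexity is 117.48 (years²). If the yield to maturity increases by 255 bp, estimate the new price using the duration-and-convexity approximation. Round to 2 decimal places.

$86.47

Duration effect: -D_mod·Δy = -10.439 × (+0.0255) = -0.2661945
Convexity effect: ½·C·(Δy)² = 0.5 × 117.48 × (0.0255)² = +0.038195685
ΔP/P ≈ -0.2661945 + 0.038195685 = -0.227998815
New price ≈ 112.01 × (1 - 0.227998815) = 86.47185273185.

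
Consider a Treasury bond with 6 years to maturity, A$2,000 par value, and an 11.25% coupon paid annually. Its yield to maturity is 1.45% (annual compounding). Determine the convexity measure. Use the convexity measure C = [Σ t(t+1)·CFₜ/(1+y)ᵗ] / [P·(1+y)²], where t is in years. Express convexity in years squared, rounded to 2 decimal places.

31.34

With y = 0.0145:
  t   CF        PV=CF/(1+0.0145)^t    t·PV        t(t+1)·PV
  1       225.00       221.7841       221.7841         443.5683
  2       225.00       218.6142       437.2284       1,311.6853
  3       225.00       215.4896       646.4689       2,585.8755
  4       225.00       212.4097       849.6387       4,248.1937
  5       225.00       209.3738     1,046.8688       6,281.2129
  6     2,225.00     2,040.8811    12,245.2867      85,717.0068
  Σ                  3,118.5525    15,447.2757     100,587.5425
P = 3,118.5525.
Convexity = Σ t(t+1)·PV / [P·(1+y)²] = 100,587.5425 / (3,118.5525 × 1.029210) = 31.33914.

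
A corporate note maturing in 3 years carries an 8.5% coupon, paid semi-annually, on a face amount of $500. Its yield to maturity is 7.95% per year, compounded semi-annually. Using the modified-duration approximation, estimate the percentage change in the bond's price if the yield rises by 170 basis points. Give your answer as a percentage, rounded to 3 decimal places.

Periodic yield y = 0.03975. Modified duration first:
  t   CF        PV=CF/(1+0.03975)^t    t·PV
  1        21.25        20.4376        20.4376
  2        21.25        19.6563        39.3125
  3        21.25        18.9048        56.7144
  4        21.25        18.1821        72.7283
  5        21.25        17.4870        87.4348
  6       521.25       412.5461     2,475.2766
  Σ                    507.2138     2,751.9043
P = 507.2138; D_Mac = 5.42553 half-year periods = 2.71277 yrs; D_mod = 2.71277/(1+0.03975) = 2.60906 yrs.
ΔP/P ≈ -D_mod · Δy = -2.60906 × (+0.017) = -0.044354 = -4.4354%.

-4.435%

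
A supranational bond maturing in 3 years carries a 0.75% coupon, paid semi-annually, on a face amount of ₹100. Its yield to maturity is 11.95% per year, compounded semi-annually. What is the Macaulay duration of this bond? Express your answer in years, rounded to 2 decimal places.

Periodic yield y = 0.05975. Discount each cash flow and weight by its period:
  t   CF        PV=CF/(1+0.05975)^t    t·PV
  1        0.375         0.3539         0.3539
  2        0.375         0.3339         0.6678
  3        0.375         0.3151         0.9452
  4        0.375         0.2973         1.1893
  5        0.375         0.2806         1.4028
  6      100.375        70.8606       425.1638
  Σ                     72.4413       429.7227
Price P = Σ PV = 72.4413.
Macaulay duration = Σ(t·PV) / P = 429.7227 / 72.4413 = 5.93201 half-year periods.
In years: 5.93201 / 2 = 2.96600 years.

2.97 years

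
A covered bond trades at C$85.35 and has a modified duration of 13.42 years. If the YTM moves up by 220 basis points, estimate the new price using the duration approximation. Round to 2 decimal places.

C$60.15

Duration approximation: ΔP/P ≈ -D_mod · Δy = -13.42 × (+0.022) = -0.295240.
New price ≈ 85.35 × (1 - 0.295240) = 60.151266.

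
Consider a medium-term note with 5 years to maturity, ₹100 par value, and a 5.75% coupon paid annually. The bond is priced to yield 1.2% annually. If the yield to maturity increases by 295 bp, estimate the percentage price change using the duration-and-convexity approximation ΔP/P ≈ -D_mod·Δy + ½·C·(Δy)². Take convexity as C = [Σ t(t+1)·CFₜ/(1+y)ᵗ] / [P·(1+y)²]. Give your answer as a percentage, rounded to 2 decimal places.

With y = 0.012:
  t   CF        PV=CF/(1+0.012)^t    t·PV        t(t+1)·PV
  1         5.75         5.6818         5.6818          11.3636
  2         5.75         5.6144        11.2289          33.6867
  3         5.75         5.5479        16.6436          66.5744
  4         5.75         5.4821        21.9283         109.6417
  5       105.75        99.6272       498.1359       2,988.8152
  Σ                    121.9534       553.6185       3,210.0817
P = 121.9534; D_Mac = 4.53959 yrs; D_mod = 4.48576 yrs; C = 25.70166.
Duration effect: -4.48576 × (+0.0295) = -0.132330
Convexity effect: 0.5 × 25.70166 × (0.0295)² = +0.0111834
ΔP/P ≈ -0.132330 + 0.0111834 = -0.121147 = -12.1147%.

-12.11%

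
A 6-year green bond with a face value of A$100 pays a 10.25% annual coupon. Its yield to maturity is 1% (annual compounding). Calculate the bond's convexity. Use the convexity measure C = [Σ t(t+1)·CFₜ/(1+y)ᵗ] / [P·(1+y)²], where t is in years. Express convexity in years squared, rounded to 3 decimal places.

With y = 0.01:
  t   CF        PV=CF/(1+0.01)^t    t·PV        t(t+1)·PV
  1        10.25        10.1485        10.1485          20.2970
  2        10.25        10.0480        20.0961          60.2882
  3        10.25         9.9485        29.8456         119.3826
  4        10.25         9.8500        39.4002         197.0010
  5        10.25         9.7525        48.7626         292.5757
  6       110.25       103.8605       623.1629       4,362.1405
  Σ                    153.6082       771.4160       5,051.6850
P = 153.6082.
Convexity = Σ t(t+1)·PV / [P·(1+y)²] = 5,051.6850 / (153.6082 × 1.020100) = 32.23883.

32.239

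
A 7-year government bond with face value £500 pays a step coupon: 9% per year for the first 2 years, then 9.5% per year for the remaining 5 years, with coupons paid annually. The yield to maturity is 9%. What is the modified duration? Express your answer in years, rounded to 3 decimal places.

5.023 years

Periodic yield y = 0.09. First find Macaulay duration:
  t   CF        PV=CF/(1+0.09)^t    t·PV
  1        45.00        41.2844        41.2844
  2        45.00        37.8756        75.7512
  3        47.50        36.6787       110.0361
  4        47.50        33.6502       134.6008
  5        47.50        30.8717       154.3587
  6        47.50        28.3227       169.9362
  7       547.50       299.5012     2,096.5087
  Σ                    508.1846     2,782.4762
P = 508.1846; Macaulay duration = 2,782.4762 / 508.1846 = 5.47533 years.
Modified duration = D_Mac / (1 + y) = 5.47533 / 1.09 = 5.02323 years.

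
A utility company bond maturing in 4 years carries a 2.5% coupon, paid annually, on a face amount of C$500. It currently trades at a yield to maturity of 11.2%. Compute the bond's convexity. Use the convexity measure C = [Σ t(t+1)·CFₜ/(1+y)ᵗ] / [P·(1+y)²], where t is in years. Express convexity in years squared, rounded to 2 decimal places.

15.25

With y = 0.112:
  t   CF        PV=CF/(1+0.112)^t    t·PV        t(t+1)·PV
  1        12.50        11.2410        11.2410          22.4820
  2        12.50        10.1088        20.2176          60.6529
  3        12.50         9.0907        27.2720         109.0880
  4       512.50       335.1774     1,340.7096       6,703.5479
  Σ                    365.6179     1,399.4402       6,895.7708
P = 365.6179.
Convexity = Σ t(t+1)·PV / [P·(1+y)²] = 6,895.7708 / (365.6179 × 1.236544) = 15.25267.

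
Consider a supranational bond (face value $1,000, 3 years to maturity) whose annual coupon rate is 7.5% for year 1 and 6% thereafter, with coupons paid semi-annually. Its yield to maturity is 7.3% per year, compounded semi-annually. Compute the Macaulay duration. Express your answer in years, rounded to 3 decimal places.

Periodic yield y = 0.0365. Discount each cash flow and weight by its period:
  t   CF        PV=CF/(1+0.0365)^t    t·PV
  1        37.50        36.1795        36.1795
  2        37.50        34.9054        69.8108
  3        30.00        26.9410        80.8229
  4        30.00        25.9923       103.9690
  5        30.00        25.0770       125.3848
  6     1,030.00       830.6563     4,983.9381
  Σ                    979.7514     5,400.1050
Price P = Σ PV = 979.7514.
Macaulay duration = Σ(t·PV) / P = 5,400.1050 / 979.7514 = 5.51171 half-year periods.
In years: 5.51171 / 2 = 2.75585 years.

2.756 years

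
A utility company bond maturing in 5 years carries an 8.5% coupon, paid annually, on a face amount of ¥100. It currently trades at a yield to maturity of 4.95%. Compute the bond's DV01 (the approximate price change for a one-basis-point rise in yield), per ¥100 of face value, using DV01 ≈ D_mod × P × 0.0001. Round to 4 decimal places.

¥0.0476

Periodic yield y = 0.0495.
  t   CF        PV=CF/(1+0.0495)^t    t·PV
  1         8.50         8.0991         8.0991
  2         8.50         7.7171        15.4342
  3         8.50         7.3531        22.0594
  4         8.50         7.0063        28.0252
  5       108.50        85.2153       426.0764
  Σ                    115.3909       499.6943
P = 115.3909; D_Mac = 4.33045 yrs; D_mod = 4.12620 yrs.
DV01 ≈ 4.12620 × 115.3909 × 0.0001 = 0.047613.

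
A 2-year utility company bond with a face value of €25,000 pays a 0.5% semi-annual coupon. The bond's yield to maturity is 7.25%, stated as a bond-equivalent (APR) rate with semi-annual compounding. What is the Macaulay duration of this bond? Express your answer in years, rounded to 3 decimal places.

1.992 years

Periodic yield y = 0.03625. Discount each cash flow and weight by its period:
  t   CF        PV=CF/(1+0.03625)^t    t·PV
  1        62.50        60.3136        60.3136
  2        62.50        58.2037       116.4075
  3        62.50        56.1677       168.5030
  4    25,062.50    21,735.3289    86,941.3155
  Σ                 21,910.0139    87,286.5396
Price P = Σ PV = 21,910.0139.
Macaulay duration = Σ(t·PV) / P = 87,286.5396 / 21,910.0139 = 3.98387 half-year periods.
In years: 3.98387 / 2 = 1.99193 years.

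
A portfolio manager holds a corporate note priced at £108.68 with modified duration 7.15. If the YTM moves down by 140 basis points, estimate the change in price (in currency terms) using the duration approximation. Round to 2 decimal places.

Duration approximation: ΔP/P ≈ -D_mod · Δy = -7.15 × (-0.014) = +0.100100.
ΔP ≈ 108.68 × (+0.100100) = +10.878868.

+£10.88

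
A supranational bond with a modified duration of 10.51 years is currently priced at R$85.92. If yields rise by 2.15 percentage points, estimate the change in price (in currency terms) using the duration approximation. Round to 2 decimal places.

-R$19.41

Duration approximation: ΔP/P ≈ -D_mod · Δy = -10.51 × (+0.0215) = -0.225965.
ΔP ≈ 85.92 × (-0.225965) = -19.4149128.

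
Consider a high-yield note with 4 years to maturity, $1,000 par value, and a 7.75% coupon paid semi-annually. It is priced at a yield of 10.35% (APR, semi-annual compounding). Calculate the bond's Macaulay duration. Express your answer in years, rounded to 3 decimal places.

Periodic yield y = 0.05175. Discount each cash flow and weight by its period:
  t   CF        PV=CF/(1+0.05175)^t    t·PV
  1        38.75        36.8434        36.8434
  2        38.75        35.0305        70.0611
  3        38.75        33.3069        99.9207
  4        38.75        31.6681       126.6723
  5        38.75        30.1099       150.5494
  6        38.75        28.6284       171.7702
  7        38.75        27.2197       190.5382
  8     1,038.75       693.7626     5,550.1006
  Σ                    916.5694     6,396.4559
Price P = Σ PV = 916.5694.
Macaulay duration = Σ(t·PV) / P = 6,396.4559 / 916.5694 = 6.97869 half-year periods.
In years: 6.97869 / 2 = 3.48935 years.

3.489 years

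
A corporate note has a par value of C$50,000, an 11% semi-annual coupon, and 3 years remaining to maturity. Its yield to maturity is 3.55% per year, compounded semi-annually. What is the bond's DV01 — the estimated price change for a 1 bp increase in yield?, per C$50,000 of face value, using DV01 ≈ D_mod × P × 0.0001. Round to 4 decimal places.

Periodic yield y = 0.01775.
  t   CF        PV=CF/(1+0.01775)^t    t·PV
  1     2,750.00     2,702.0388     2,702.0388
  2     2,750.00     2,654.9141     5,309.8282
  3     2,750.00     2,608.6112     7,825.8337
  4     2,750.00     2,563.1159    10,252.4637
  5     2,750.00     2,518.4141    12,592.0704
  6    52,750.00    47,465.2527   284,791.5164
  Σ                 60,512.3469   323,473.7512
P = 60,512.3469; D_Mac = 5.34558 half-year periods = 2.67279 yrs; D_mod = 2.62618 yrs.
DV01 ≈ 2.62618 × 60,512.3469 × 0.0001 = 15.891611.

C$15.8916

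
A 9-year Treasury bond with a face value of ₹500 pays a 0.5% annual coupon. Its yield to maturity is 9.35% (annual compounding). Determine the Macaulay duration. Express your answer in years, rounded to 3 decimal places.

8.716 years

Periodic yield y = 0.0935. Discount each cash flow and weight by its year:
  t   CF        PV=CF/(1+0.0935)^t    t·PV
  1         2.50         2.2862         2.2862
  2         2.50         2.0908         4.1815
  3         2.50         1.9120         5.7359
  4         2.50         1.7485         6.9940
  5         2.50         1.5990         7.9950
  6         2.50         1.4623         8.7736
  7         2.50         1.3372         9.3607
  8         2.50         1.2229         9.7832
  9       502.50       224.7848     2,023.0634
  Σ                    238.4437     2,078.1735
Price P = Σ PV = 238.4437.
Macaulay duration = Σ(t·PV) / P = 2,078.1735 / 238.4437 = 8.71557 years.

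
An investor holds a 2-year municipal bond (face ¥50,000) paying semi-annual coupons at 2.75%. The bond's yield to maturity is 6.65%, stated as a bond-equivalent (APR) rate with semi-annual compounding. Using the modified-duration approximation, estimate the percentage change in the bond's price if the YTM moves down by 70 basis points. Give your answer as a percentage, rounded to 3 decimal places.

+1.326%

Periodic yield y = 0.03325. Modified duration first:
  t   CF        PV=CF/(1+0.03325)^t    t·PV
  1       687.50       665.3762       665.3762
  2       687.50       643.9644     1,287.9288
  3       687.50       623.2416     1,869.7249
  4    50,687.50    44,471.2376   177,884.9504
  Σ                 46,403.8199   181,707.9804
P = 46,403.8199; D_Mac = 3.91580 half-year periods = 1.95790 yrs; D_mod = 1.95790/(1+0.03325) = 1.89489 yrs.
ΔP/P ≈ -D_mod · Δy = -1.89489 × (-0.007) = +0.013264 = +1.3264%.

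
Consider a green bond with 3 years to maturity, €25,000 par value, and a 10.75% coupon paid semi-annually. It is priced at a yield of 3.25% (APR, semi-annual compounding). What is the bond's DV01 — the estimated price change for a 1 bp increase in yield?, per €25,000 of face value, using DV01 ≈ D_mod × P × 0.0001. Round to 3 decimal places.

€7.995

Periodic yield y = 0.01625.
  t   CF        PV=CF/(1+0.01625)^t    t·PV
  1     1,343.75     1,322.2632     1,322.2632
  2     1,343.75     1,301.1200     2,602.2400
  3     1,343.75     1,280.3149     3,840.9447
  4     1,343.75     1,259.8425     5,039.3699
  5     1,343.75     1,239.6974     6,198.4869
  6    26,343.75    23,915.2125   143,491.2752
  Σ                 30,318.4505   162,494.5799
P = 30,318.4505; D_Mac = 5.35959 half-year periods = 2.67980 yrs; D_mod = 2.63695 yrs.
DV01 ≈ 2.63695 × 30,318.4505 × 0.0001 = 7.994813.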